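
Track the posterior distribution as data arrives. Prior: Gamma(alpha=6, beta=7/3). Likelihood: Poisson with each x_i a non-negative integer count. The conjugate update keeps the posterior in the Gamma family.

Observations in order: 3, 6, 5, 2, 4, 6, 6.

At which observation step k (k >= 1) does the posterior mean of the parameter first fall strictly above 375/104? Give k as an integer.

k = 3

obs 1: x=3 → posterior Gamma(9, 10/3)
obs 2: x=6 → posterior Gamma(15, 13/3)
obs 3: x=5 → posterior Gamma(20, 16/3)
obs 4: x=2 → posterior Gamma(22, 19/3)
obs 5: x=4 → posterior Gamma(26, 22/3)
obs 6: x=6 → posterior Gamma(32, 25/3)
obs 7: x=6 → posterior Gamma(38, 28/3)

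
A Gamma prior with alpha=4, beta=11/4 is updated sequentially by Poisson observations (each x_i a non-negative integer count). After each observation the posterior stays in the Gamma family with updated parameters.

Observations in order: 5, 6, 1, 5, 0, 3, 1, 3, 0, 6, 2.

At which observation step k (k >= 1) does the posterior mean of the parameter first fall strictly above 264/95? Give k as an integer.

k = 2

obs 1: x=5 → posterior Gamma(9, 15/4)
obs 2: x=6 → posterior Gamma(15, 19/4)
obs 3: x=1 → posterior Gamma(16, 23/4)
obs 4: x=5 → posterior Gamma(21, 27/4)
obs 5: x=0 → posterior Gamma(21, 31/4)
obs 6: x=3 → posterior Gamma(24, 35/4)
obs 7: x=1 → posterior Gamma(25, 39/4)
obs 8: x=3 → posterior Gamma(28, 43/4)
obs 9: x=0 → posterior Gamma(28, 47/4)
obs 10: x=6 → posterior Gamma(34, 51/4)
obs 11: x=2 → posterior Gamma(36, 55/4)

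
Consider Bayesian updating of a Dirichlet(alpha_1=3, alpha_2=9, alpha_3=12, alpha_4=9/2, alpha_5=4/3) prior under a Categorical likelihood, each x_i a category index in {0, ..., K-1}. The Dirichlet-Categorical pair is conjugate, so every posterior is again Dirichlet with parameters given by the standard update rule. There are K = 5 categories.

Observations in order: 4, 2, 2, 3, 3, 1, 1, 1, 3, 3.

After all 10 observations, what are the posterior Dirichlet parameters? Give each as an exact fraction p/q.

alpha_1=3, alpha_2=12, alpha_3=14, alpha_4=17/2, alpha_5=7/3

obs 1: x=4 → posterior Dirichlet(3, 9, 12, 9/2, 7/3)
obs 2: x=2 → posterior Dirichlet(3, 9, 13, 9/2, 7/3)
obs 3: x=2 → posterior Dirichlet(3, 9, 14, 9/2, 7/3)
obs 4: x=3 → posterior Dirichlet(3, 9, 14, 11/2, 7/3)
obs 5: x=3 → posterior Dirichlet(3, 9, 14, 13/2, 7/3)
obs 6: x=1 → posterior Dirichlet(3, 10, 14, 13/2, 7/3)
obs 7: x=1 → posterior Dirichlet(3, 11, 14, 13/2, 7/3)
obs 8: x=1 → posterior Dirichlet(3, 12, 14, 13/2, 7/3)
obs 9: x=3 → posterior Dirichlet(3, 12, 14, 15/2, 7/3)
obs 10: x=3 → posterior Dirichlet(3, 12, 14, 17/2, 7/3)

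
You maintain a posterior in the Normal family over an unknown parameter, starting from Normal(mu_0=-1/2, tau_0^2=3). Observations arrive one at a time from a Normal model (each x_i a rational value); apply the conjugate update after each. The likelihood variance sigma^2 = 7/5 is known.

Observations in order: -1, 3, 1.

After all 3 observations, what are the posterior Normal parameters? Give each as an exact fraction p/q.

obs 1: x=-1 → posterior Normal(-37/44, 21/22)
obs 2: x=3 → posterior Normal(53/74, 21/37)
obs 3: x=1 → posterior Normal(83/104, 21/52)

mu_0=83/104, tau_0^2=21/52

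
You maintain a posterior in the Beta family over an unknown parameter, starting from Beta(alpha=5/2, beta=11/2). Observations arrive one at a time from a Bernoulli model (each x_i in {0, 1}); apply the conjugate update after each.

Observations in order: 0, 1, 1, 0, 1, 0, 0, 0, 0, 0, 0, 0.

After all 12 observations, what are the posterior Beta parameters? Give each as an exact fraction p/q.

obs 1: x=0 → posterior Beta(5/2, 13/2)
obs 2: x=1 → posterior Beta(7/2, 13/2)
obs 3: x=1 → posterior Beta(9/2, 13/2)
obs 4: x=0 → posterior Beta(9/2, 15/2)
obs 5: x=1 → posterior Beta(11/2, 15/2)
obs 6: x=0 → posterior Beta(11/2, 17/2)
obs 7: x=0 → posterior Beta(11/2, 19/2)
obs 8: x=0 → posterior Beta(11/2, 21/2)
obs 9: x=0 → posterior Beta(11/2, 23/2)
obs 10: x=0 → posterior Beta(11/2, 25/2)
obs 11: x=0 → posterior Beta(11/2, 27/2)
obs 12: x=0 → posterior Beta(11/2, 29/2)

alpha=11/2, beta=29/2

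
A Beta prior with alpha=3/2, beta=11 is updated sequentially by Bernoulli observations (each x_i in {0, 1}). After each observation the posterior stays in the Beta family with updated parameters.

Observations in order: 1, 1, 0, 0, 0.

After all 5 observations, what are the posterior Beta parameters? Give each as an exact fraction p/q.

alpha=7/2, beta=14

obs 1: x=1 → posterior Beta(5/2, 11)
obs 2: x=1 → posterior Beta(7/2, 11)
obs 3: x=0 → posterior Beta(7/2, 12)
obs 4: x=0 → posterior Beta(7/2, 13)
obs 5: x=0 → posterior Beta(7/2, 14)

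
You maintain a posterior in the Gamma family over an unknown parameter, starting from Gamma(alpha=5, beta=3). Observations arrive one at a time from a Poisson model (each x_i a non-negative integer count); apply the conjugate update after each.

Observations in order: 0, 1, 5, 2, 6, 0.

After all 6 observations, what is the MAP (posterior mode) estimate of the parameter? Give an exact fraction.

obs 1: x=0 → posterior Gamma(5, 4)
obs 2: x=1 → posterior Gamma(6, 5)
obs 3: x=5 → posterior Gamma(11, 6)
obs 4: x=2 → posterior Gamma(13, 7)
obs 5: x=6 → posterior Gamma(19, 8)
obs 6: x=0 → posterior Gamma(19, 9)

2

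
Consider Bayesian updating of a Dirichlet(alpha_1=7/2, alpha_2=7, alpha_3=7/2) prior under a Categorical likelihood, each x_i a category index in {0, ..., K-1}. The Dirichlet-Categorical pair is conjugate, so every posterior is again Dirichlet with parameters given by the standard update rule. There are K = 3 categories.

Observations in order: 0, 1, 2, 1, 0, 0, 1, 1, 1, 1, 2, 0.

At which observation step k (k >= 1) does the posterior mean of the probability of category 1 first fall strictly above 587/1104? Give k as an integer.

k = 10

obs 1: x=0 → posterior Dirichlet(9/2, 7, 7/2)
obs 2: x=1 → posterior Dirichlet(9/2, 8, 7/2)
obs 3: x=2 → posterior Dirichlet(9/2, 8, 9/2)
obs 4: x=1 → posterior Dirichlet(9/2, 9, 9/2)
obs 5: x=0 → posterior Dirichlet(11/2, 9, 9/2)
obs 6: x=0 → posterior Dirichlet(13/2, 9, 9/2)
obs 7: x=1 → posterior Dirichlet(13/2, 10, 9/2)
obs 8: x=1 → posterior Dirichlet(13/2, 11, 9/2)
obs 9: x=1 → posterior Dirichlet(13/2, 12, 9/2)
obs 10: x=1 → posterior Dirichlet(13/2, 13, 9/2)
obs 11: x=2 → posterior Dirichlet(13/2, 13, 11/2)
obs 12: x=0 → posterior Dirichlet(15/2, 13, 11/2)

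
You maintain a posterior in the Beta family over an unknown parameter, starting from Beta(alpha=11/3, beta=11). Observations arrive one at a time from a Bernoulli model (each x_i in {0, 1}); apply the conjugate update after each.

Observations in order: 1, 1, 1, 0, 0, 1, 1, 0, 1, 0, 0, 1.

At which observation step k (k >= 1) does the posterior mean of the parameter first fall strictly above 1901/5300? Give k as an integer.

obs 1: x=1 → posterior Beta(14/3, 11)
obs 2: x=1 → posterior Beta(17/3, 11)
obs 3: x=1 → posterior Beta(20/3, 11)
obs 4: x=0 → posterior Beta(20/3, 12)
obs 5: x=0 → posterior Beta(20/3, 13)
obs 6: x=1 → posterior Beta(23/3, 13)
obs 7: x=1 → posterior Beta(26/3, 13)
obs 8: x=0 → posterior Beta(26/3, 14)
obs 9: x=1 → posterior Beta(29/3, 14)
obs 10: x=0 → posterior Beta(29/3, 15)
obs 11: x=0 → posterior Beta(29/3, 16)
obs 12: x=1 → posterior Beta(32/3, 16)

k = 3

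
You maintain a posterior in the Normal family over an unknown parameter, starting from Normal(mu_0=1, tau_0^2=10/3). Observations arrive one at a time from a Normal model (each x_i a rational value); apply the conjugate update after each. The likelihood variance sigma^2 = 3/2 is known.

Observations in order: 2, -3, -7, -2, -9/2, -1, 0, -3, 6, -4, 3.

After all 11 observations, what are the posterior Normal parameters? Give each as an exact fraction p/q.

mu_0=-261/229, tau_0^2=30/229

obs 1: x=2 → posterior Normal(49/29, 30/29)
obs 2: x=-3 → posterior Normal(-11/49, 30/49)
obs 3: x=-7 → posterior Normal(-151/69, 10/23)
obs 4: x=-2 → posterior Normal(-191/89, 30/89)
obs 5: x=-9/2 → posterior Normal(-281/109, 30/109)
obs 6: x=-1 → posterior Normal(-7/3, 10/43)
obs 7: x=0 → posterior Normal(-301/149, 30/149)
obs 8: x=-3 → posterior Normal(-361/169, 30/169)
obs 9: x=6 → posterior Normal(-241/189, 10/63)
obs 10: x=-4 → posterior Normal(-321/209, 30/209)
obs 11: x=3 → posterior Normal(-261/229, 30/229)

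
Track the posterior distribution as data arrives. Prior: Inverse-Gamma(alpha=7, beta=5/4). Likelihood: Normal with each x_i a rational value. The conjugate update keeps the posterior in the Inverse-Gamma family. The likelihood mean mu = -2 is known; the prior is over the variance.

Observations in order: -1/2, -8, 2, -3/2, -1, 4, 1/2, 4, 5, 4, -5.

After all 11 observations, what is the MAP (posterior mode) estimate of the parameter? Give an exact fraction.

obs 1: x=-1/2 → posterior Inverse-Gamma(15/2, 19/8)
obs 2: x=-8 → posterior Inverse-Gamma(8, 163/8)
obs 3: x=2 → posterior Inverse-Gamma(17/2, 227/8)
obs 4: x=-3/2 → posterior Inverse-Gamma(9, 57/2)
obs 5: x=-1 → posterior Inverse-Gamma(19/2, 29)
obs 6: x=4 → posterior Inverse-Gamma(10, 47)
obs 7: x=1/2 → posterior Inverse-Gamma(21/2, 401/8)
obs 8: x=4 → posterior Inverse-Gamma(11, 545/8)
obs 9: x=5 → posterior Inverse-Gamma(23/2, 741/8)
obs 10: x=4 → posterior Inverse-Gamma(12, 885/8)
obs 11: x=-5 → posterior Inverse-Gamma(25/2, 921/8)

307/36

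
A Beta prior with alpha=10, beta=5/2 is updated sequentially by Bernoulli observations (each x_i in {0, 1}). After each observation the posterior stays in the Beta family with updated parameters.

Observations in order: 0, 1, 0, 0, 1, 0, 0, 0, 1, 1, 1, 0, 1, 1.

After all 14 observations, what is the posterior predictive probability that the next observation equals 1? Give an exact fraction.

34/53

obs 1: x=0 → posterior Beta(10, 7/2)
obs 2: x=1 → posterior Beta(11, 7/2)
obs 3: x=0 → posterior Beta(11, 9/2)
obs 4: x=0 → posterior Beta(11, 11/2)
obs 5: x=1 → posterior Beta(12, 11/2)
obs 6: x=0 → posterior Beta(12, 13/2)
obs 7: x=0 → posterior Beta(12, 15/2)
obs 8: x=0 → posterior Beta(12, 17/2)
obs 9: x=1 → posterior Beta(13, 17/2)
obs 10: x=1 → posterior Beta(14, 17/2)
obs 11: x=1 → posterior Beta(15, 17/2)
obs 12: x=0 → posterior Beta(15, 19/2)
obs 13: x=1 → posterior Beta(16, 19/2)
obs 14: x=1 → posterior Beta(17, 19/2)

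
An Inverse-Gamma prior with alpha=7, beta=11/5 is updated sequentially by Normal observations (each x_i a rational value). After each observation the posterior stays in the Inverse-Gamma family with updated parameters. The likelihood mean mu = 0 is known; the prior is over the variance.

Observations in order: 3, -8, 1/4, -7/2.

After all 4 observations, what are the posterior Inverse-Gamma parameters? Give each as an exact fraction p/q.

alpha=9, beta=7177/160

obs 1: x=3 → posterior Inverse-Gamma(15/2, 67/10)
obs 2: x=-8 → posterior Inverse-Gamma(8, 387/10)
obs 3: x=1/4 → posterior Inverse-Gamma(17/2, 6197/160)
obs 4: x=-7/2 → posterior Inverse-Gamma(9, 7177/160)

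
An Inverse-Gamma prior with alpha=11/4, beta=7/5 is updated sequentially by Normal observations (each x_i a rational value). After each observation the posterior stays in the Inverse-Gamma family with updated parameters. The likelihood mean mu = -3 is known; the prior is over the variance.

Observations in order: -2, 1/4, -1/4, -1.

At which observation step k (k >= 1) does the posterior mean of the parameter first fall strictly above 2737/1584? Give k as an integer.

k = 2

obs 1: x=-2 → posterior Inverse-Gamma(13/4, 19/10)
obs 2: x=1/4 → posterior Inverse-Gamma(15/4, 1149/160)
obs 3: x=-1/4 → posterior Inverse-Gamma(17/4, 877/80)
obs 4: x=-1 → posterior Inverse-Gamma(19/4, 1037/80)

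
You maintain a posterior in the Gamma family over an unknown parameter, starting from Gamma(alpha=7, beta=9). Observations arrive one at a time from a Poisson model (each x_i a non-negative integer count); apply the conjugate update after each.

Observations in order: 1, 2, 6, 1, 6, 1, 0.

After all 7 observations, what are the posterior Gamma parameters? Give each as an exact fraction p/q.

alpha=24, beta=16

obs 1: x=1 → posterior Gamma(8, 10)
obs 2: x=2 → posterior Gamma(10, 11)
obs 3: x=6 → posterior Gamma(16, 12)
obs 4: x=1 → posterior Gamma(17, 13)
obs 5: x=6 → posterior Gamma(23, 14)
obs 6: x=1 → posterior Gamma(24, 15)
obs 7: x=0 → posterior Gamma(24, 16)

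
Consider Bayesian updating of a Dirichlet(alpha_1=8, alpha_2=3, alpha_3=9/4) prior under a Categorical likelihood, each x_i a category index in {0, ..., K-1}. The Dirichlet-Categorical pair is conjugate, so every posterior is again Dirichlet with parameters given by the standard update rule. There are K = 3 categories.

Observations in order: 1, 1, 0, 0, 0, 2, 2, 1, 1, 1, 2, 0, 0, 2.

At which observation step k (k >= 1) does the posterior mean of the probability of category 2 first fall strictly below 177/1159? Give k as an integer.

obs 1: x=1 → posterior Dirichlet(8, 4, 9/4)
obs 2: x=1 → posterior Dirichlet(8, 5, 9/4)
obs 3: x=0 → posterior Dirichlet(9, 5, 9/4)
obs 4: x=0 → posterior Dirichlet(10, 5, 9/4)
obs 5: x=0 → posterior Dirichlet(11, 5, 9/4)
obs 6: x=2 → posterior Dirichlet(11, 5, 13/4)
obs 7: x=2 → posterior Dirichlet(11, 5, 17/4)
obs 8: x=1 → posterior Dirichlet(11, 6, 17/4)
obs 9: x=1 → posterior Dirichlet(11, 7, 17/4)
obs 10: x=1 → posterior Dirichlet(11, 8, 17/4)
obs 11: x=2 → posterior Dirichlet(11, 8, 21/4)
obs 12: x=0 → posterior Dirichlet(12, 8, 21/4)
obs 13: x=0 → posterior Dirichlet(13, 8, 21/4)
obs 14: x=2 → posterior Dirichlet(13, 8, 25/4)

k = 2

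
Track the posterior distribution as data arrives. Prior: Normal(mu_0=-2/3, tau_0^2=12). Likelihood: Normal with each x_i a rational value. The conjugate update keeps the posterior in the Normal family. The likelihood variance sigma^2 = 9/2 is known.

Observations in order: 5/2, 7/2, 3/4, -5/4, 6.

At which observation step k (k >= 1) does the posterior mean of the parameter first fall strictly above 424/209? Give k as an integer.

k = 2

obs 1: x=5/2 → posterior Normal(18/11, 36/11)
obs 2: x=7/2 → posterior Normal(46/19, 36/19)
obs 3: x=3/4 → posterior Normal(52/27, 4/3)
obs 4: x=-5/4 → posterior Normal(6/5, 36/35)
obs 5: x=6 → posterior Normal(90/43, 36/43)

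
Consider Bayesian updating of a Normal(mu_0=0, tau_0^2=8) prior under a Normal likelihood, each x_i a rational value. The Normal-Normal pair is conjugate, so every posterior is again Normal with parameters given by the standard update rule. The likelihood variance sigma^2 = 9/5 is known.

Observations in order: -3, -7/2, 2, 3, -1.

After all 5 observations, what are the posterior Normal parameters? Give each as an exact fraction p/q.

mu_0=-100/209, tau_0^2=72/209

obs 1: x=-3 → posterior Normal(-120/49, 72/49)
obs 2: x=-7/2 → posterior Normal(-260/89, 72/89)
obs 3: x=2 → posterior Normal(-60/43, 24/43)
obs 4: x=3 → posterior Normal(-60/169, 72/169)
obs 5: x=-1 → posterior Normal(-100/209, 72/209)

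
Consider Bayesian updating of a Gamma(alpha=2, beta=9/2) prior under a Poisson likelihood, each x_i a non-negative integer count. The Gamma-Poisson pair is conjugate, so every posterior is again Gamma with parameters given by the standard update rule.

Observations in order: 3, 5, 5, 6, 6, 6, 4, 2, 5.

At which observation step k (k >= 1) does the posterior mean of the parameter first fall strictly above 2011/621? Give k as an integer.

k = 9

obs 1: x=3 → posterior Gamma(5, 11/2)
obs 2: x=5 → posterior Gamma(10, 13/2)
obs 3: x=5 → posterior Gamma(15, 15/2)
obs 4: x=6 → posterior Gamma(21, 17/2)
obs 5: x=6 → posterior Gamma(27, 19/2)
obs 6: x=6 → posterior Gamma(33, 21/2)
obs 7: x=4 → posterior Gamma(37, 23/2)
obs 8: x=2 → posterior Gamma(39, 25/2)
obs 9: x=5 → posterior Gamma(44, 27/2)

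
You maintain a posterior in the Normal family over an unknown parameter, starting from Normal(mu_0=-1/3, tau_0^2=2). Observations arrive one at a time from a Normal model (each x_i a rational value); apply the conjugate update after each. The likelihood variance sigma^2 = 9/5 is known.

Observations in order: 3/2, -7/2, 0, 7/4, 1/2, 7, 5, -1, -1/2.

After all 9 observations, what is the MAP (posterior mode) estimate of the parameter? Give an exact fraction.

obs 1: x=3/2 → posterior Normal(12/19, 18/19)
obs 2: x=-7/2 → posterior Normal(-23/29, 18/29)
obs 3: x=0 → posterior Normal(-23/39, 6/13)
obs 4: x=7/4 → posterior Normal(-11/98, 18/49)
obs 5: x=1/2 → posterior Normal(-1/118, 18/59)
obs 6: x=7 → posterior Normal(139/138, 6/23)
obs 7: x=5 → posterior Normal(239/158, 18/79)
obs 8: x=-1 → posterior Normal(219/178, 18/89)
obs 9: x=-1/2 → posterior Normal(19/18, 2/11)

19/18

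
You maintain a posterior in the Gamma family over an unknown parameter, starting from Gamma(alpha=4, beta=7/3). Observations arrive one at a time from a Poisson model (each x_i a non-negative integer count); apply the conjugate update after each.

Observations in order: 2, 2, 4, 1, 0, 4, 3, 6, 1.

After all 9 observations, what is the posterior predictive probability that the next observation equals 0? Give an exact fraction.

223836424621357374690277534580532098105344/2195060778453276448585190172728648509121533

obs 1: x=2 → posterior Gamma(6, 10/3)
obs 2: x=2 → posterior Gamma(8, 13/3)
obs 3: x=4 → posterior Gamma(12, 16/3)
obs 4: x=1 → posterior Gamma(13, 19/3)
obs 5: x=0 → posterior Gamma(13, 22/3)
obs 6: x=4 → posterior Gamma(17, 25/3)
obs 7: x=3 → posterior Gamma(20, 28/3)
obs 8: x=6 → posterior Gamma(26, 31/3)
obs 9: x=1 → posterior Gamma(27, 34/3)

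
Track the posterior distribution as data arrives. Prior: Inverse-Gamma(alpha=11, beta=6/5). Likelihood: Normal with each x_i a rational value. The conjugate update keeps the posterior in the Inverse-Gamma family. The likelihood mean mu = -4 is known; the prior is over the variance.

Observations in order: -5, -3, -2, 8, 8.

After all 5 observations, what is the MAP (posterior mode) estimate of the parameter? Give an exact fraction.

obs 1: x=-5 → posterior Inverse-Gamma(23/2, 17/10)
obs 2: x=-3 → posterior Inverse-Gamma(12, 11/5)
obs 3: x=-2 → posterior Inverse-Gamma(25/2, 21/5)
obs 4: x=8 → posterior Inverse-Gamma(13, 381/5)
obs 5: x=8 → posterior Inverse-Gamma(27/2, 741/5)

1482/145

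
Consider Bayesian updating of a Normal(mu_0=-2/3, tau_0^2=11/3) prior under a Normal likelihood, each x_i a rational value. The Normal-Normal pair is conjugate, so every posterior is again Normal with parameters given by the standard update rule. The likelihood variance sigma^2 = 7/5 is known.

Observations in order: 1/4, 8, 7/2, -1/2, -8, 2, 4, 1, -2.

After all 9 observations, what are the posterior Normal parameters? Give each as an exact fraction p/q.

mu_0=1759/2064, tau_0^2=77/516

obs 1: x=1/4 → posterior Normal(-1/304, 77/76)
obs 2: x=8 → posterior Normal(1759/524, 77/131)
obs 3: x=7/2 → posterior Normal(843/248, 77/186)
obs 4: x=-1/2 → posterior Normal(2419/964, 77/241)
obs 5: x=-8 → posterior Normal(659/1184, 77/296)
obs 6: x=2 → posterior Normal(1099/1404, 77/351)
obs 7: x=4 → posterior Normal(1979/1624, 11/58)
obs 8: x=1 → posterior Normal(2199/1844, 77/461)
obs 9: x=-2 → posterior Normal(1759/2064, 77/516)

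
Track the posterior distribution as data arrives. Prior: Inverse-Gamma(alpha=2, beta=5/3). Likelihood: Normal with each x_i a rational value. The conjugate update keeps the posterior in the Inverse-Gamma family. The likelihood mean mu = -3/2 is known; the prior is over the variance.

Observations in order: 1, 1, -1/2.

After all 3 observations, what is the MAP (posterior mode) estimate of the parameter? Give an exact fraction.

obs 1: x=1 → posterior Inverse-Gamma(5/2, 115/24)
obs 2: x=1 → posterior Inverse-Gamma(3, 95/12)
obs 3: x=-1/2 → posterior Inverse-Gamma(7/2, 101/12)

101/54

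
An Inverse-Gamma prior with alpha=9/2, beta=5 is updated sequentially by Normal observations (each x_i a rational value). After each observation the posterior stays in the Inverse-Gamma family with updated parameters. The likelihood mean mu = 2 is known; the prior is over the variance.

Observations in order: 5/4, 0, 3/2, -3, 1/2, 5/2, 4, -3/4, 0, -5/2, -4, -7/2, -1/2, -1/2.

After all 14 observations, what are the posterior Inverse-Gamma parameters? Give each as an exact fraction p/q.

alpha=23/2, beta=1255/16

obs 1: x=5/4 → posterior Inverse-Gamma(5, 169/32)
obs 2: x=0 → posterior Inverse-Gamma(11/2, 233/32)
obs 3: x=3/2 → posterior Inverse-Gamma(6, 237/32)
obs 4: x=-3 → posterior Inverse-Gamma(13/2, 637/32)
obs 5: x=1/2 → posterior Inverse-Gamma(7, 673/32)
obs 6: x=5/2 → posterior Inverse-Gamma(15/2, 677/32)
obs 7: x=4 → posterior Inverse-Gamma(8, 741/32)
obs 8: x=-3/4 → posterior Inverse-Gamma(17/2, 431/16)
obs 9: x=0 → posterior Inverse-Gamma(9, 463/16)
obs 10: x=-5/2 → posterior Inverse-Gamma(19/2, 625/16)
obs 11: x=-4 → posterior Inverse-Gamma(10, 913/16)
obs 12: x=-7/2 → posterior Inverse-Gamma(21/2, 1155/16)
obs 13: x=-1/2 → posterior Inverse-Gamma(11, 1205/16)
obs 14: x=-1/2 → posterior Inverse-Gamma(23/2, 1255/16)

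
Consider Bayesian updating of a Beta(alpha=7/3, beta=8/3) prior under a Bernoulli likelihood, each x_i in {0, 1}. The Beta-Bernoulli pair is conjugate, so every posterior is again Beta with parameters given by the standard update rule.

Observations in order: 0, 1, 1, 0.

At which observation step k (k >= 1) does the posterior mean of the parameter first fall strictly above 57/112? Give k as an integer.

obs 1: x=0 → posterior Beta(7/3, 11/3)
obs 2: x=1 → posterior Beta(10/3, 11/3)
obs 3: x=1 → posterior Beta(13/3, 11/3)
obs 4: x=0 → posterior Beta(13/3, 14/3)

k = 3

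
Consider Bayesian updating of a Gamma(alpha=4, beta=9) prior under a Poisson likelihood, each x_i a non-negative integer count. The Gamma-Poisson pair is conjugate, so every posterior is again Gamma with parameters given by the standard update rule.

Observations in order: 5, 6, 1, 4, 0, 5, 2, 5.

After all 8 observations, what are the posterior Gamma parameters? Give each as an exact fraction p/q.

obs 1: x=5 → posterior Gamma(9, 10)
obs 2: x=6 → posterior Gamma(15, 11)
obs 3: x=1 → posterior Gamma(16, 12)
obs 4: x=4 → posterior Gamma(20, 13)
obs 5: x=0 → posterior Gamma(20, 14)
obs 6: x=5 → posterior Gamma(25, 15)
obs 7: x=2 → posterior Gamma(27, 16)
obs 8: x=5 → posterior Gamma(32, 17)

alpha=32, beta=17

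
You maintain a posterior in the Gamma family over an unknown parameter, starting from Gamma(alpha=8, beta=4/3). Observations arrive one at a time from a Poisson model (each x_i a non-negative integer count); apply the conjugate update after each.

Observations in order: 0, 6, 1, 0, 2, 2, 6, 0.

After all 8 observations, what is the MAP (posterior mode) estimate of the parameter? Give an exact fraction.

18/7

obs 1: x=0 → posterior Gamma(8, 7/3)
obs 2: x=6 → posterior Gamma(14, 10/3)
obs 3: x=1 → posterior Gamma(15, 13/3)
obs 4: x=0 → posterior Gamma(15, 16/3)
obs 5: x=2 → posterior Gamma(17, 19/3)
obs 6: x=2 → posterior Gamma(19, 22/3)
obs 7: x=6 → posterior Gamma(25, 25/3)
obs 8: x=0 → posterior Gamma(25, 28/3)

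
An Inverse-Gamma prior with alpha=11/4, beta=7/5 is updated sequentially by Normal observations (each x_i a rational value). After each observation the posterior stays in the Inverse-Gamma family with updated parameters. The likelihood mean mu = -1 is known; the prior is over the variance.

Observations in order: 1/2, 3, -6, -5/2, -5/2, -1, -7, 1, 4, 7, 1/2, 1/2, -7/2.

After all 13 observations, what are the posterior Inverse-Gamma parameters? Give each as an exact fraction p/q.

alpha=37/4, beta=1903/20

obs 1: x=1/2 → posterior Inverse-Gamma(13/4, 101/40)
obs 2: x=3 → posterior Inverse-Gamma(15/4, 421/40)
obs 3: x=-6 → posterior Inverse-Gamma(17/4, 921/40)
obs 4: x=-5/2 → posterior Inverse-Gamma(19/4, 483/20)
obs 5: x=-5/2 → posterior Inverse-Gamma(21/4, 1011/40)
obs 6: x=-1 → posterior Inverse-Gamma(23/4, 1011/40)
obs 7: x=-7 → posterior Inverse-Gamma(25/4, 1731/40)
obs 8: x=1 → posterior Inverse-Gamma(27/4, 1811/40)
obs 9: x=4 → posterior Inverse-Gamma(29/4, 2311/40)
obs 10: x=7 → posterior Inverse-Gamma(31/4, 3591/40)
obs 11: x=1/2 → posterior Inverse-Gamma(33/4, 909/10)
obs 12: x=1/2 → posterior Inverse-Gamma(35/4, 3681/40)
obs 13: x=-7/2 → posterior Inverse-Gamma(37/4, 1903/20)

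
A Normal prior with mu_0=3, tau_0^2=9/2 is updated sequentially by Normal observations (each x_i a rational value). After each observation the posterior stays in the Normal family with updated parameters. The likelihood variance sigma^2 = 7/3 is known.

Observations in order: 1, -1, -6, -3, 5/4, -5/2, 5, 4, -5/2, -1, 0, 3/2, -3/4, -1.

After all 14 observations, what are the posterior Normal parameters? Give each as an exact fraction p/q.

obs 1: x=1 → posterior Normal(69/41, 63/41)
obs 2: x=-1 → posterior Normal(21/34, 63/68)
obs 3: x=-6 → posterior Normal(-24/19, 63/95)
obs 4: x=-3 → posterior Normal(-201/122, 63/122)
obs 5: x=5/4 → posterior Normal(-669/596, 63/149)
obs 6: x=-5/2 → posterior Normal(-939/704, 63/176)
obs 7: x=5 → posterior Normal(-57/116, 9/29)
obs 8: x=4 → posterior Normal(33/920, 63/230)
obs 9: x=-5/2 → posterior Normal(-237/1028, 63/257)
obs 10: x=-1 → posterior Normal(-345/1136, 63/284)
obs 11: x=0 → posterior Normal(-345/1244, 63/311)
obs 12: x=3/2 → posterior Normal(-183/1352, 63/338)
obs 13: x=-3/4 → posterior Normal(-66/365, 63/365)
obs 14: x=-1 → posterior Normal(-93/392, 9/56)

mu_0=-93/392, tau_0^2=9/56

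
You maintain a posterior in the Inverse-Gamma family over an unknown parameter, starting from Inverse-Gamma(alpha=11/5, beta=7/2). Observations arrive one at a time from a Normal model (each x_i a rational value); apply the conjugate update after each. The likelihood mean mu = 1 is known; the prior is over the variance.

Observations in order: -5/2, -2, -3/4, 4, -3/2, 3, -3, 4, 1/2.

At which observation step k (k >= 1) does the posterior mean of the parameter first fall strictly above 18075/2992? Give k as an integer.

obs 1: x=-5/2 → posterior Inverse-Gamma(27/10, 77/8)
obs 2: x=-2 → posterior Inverse-Gamma(16/5, 113/8)
obs 3: x=-3/4 → posterior Inverse-Gamma(37/10, 501/32)
obs 4: x=4 → posterior Inverse-Gamma(21/5, 645/32)
obs 5: x=-3/2 → posterior Inverse-Gamma(47/10, 745/32)
obs 6: x=3 → posterior Inverse-Gamma(26/5, 809/32)
obs 7: x=-3 → posterior Inverse-Gamma(57/10, 1065/32)
obs 8: x=4 → posterior Inverse-Gamma(31/5, 1209/32)
obs 9: x=1/2 → posterior Inverse-Gamma(67/10, 1213/32)

k = 2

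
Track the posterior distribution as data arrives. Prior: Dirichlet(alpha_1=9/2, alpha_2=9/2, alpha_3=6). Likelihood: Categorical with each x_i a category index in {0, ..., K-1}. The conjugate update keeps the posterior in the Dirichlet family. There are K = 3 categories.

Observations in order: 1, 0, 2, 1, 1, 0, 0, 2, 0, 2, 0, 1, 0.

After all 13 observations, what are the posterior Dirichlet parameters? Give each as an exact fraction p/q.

obs 1: x=1 → posterior Dirichlet(9/2, 11/2, 6)
obs 2: x=0 → posterior Dirichlet(11/2, 11/2, 6)
obs 3: x=2 → posterior Dirichlet(11/2, 11/2, 7)
obs 4: x=1 → posterior Dirichlet(11/2, 13/2, 7)
obs 5: x=1 → posterior Dirichlet(11/2, 15/2, 7)
obs 6: x=0 → posterior Dirichlet(13/2, 15/2, 7)
obs 7: x=0 → posterior Dirichlet(15/2, 15/2, 7)
obs 8: x=2 → posterior Dirichlet(15/2, 15/2, 8)
obs 9: x=0 → posterior Dirichlet(17/2, 15/2, 8)
obs 10: x=2 → posterior Dirichlet(17/2, 15/2, 9)
obs 11: x=0 → posterior Dirichlet(19/2, 15/2, 9)
obs 12: x=1 → posterior Dirichlet(19/2, 17/2, 9)
obs 13: x=0 → posterior Dirichlet(21/2, 17/2, 9)

alpha_1=21/2, alpha_2=17/2, alpha_3=9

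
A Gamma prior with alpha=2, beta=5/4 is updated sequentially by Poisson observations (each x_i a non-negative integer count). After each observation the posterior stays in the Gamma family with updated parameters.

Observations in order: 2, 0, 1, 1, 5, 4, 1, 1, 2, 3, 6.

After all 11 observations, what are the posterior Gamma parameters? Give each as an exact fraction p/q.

obs 1: x=2 → posterior Gamma(4, 9/4)
obs 2: x=0 → posterior Gamma(4, 13/4)
obs 3: x=1 → posterior Gamma(5, 17/4)
obs 4: x=1 → posterior Gamma(6, 21/4)
obs 5: x=5 → posterior Gamma(11, 25/4)
obs 6: x=4 → posterior Gamma(15, 29/4)
obs 7: x=1 → posterior Gamma(16, 33/4)
obs 8: x=1 → posterior Gamma(17, 37/4)
obs 9: x=2 → posterior Gamma(19, 41/4)
obs 10: x=3 → posterior Gamma(22, 45/4)
obs 11: x=6 → posterior Gamma(28, 49/4)

alpha=28, beta=49/4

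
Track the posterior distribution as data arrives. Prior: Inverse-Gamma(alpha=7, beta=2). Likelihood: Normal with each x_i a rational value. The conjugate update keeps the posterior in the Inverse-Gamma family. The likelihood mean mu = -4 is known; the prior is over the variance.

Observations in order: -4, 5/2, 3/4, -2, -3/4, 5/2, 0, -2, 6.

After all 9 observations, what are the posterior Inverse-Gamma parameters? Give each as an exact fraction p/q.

alpha=23/2, beta=1965/16

obs 1: x=-4 → posterior Inverse-Gamma(15/2, 2)
obs 2: x=5/2 → posterior Inverse-Gamma(8, 185/8)
obs 3: x=3/4 → posterior Inverse-Gamma(17/2, 1101/32)
obs 4: x=-2 → posterior Inverse-Gamma(9, 1165/32)
obs 5: x=-3/4 → posterior Inverse-Gamma(19/2, 667/16)
obs 6: x=5/2 → posterior Inverse-Gamma(10, 1005/16)
obs 7: x=0 → posterior Inverse-Gamma(21/2, 1133/16)
obs 8: x=-2 → posterior Inverse-Gamma(11, 1165/16)
obs 9: x=6 → posterior Inverse-Gamma(23/2, 1965/16)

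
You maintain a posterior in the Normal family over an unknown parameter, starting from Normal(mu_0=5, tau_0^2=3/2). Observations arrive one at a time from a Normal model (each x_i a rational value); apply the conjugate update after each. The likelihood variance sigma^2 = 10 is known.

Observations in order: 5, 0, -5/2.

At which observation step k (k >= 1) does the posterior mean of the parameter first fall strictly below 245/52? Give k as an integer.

k = 2

obs 1: x=5 → posterior Normal(5, 30/23)
obs 2: x=0 → posterior Normal(115/26, 15/13)
obs 3: x=-5/2 → posterior Normal(215/58, 30/29)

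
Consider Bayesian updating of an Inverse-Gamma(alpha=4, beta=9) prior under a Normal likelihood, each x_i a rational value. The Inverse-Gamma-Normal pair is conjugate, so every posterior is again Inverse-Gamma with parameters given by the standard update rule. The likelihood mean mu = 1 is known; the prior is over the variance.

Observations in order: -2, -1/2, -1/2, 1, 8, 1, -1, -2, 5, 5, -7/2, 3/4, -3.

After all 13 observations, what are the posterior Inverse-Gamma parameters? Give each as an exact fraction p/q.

obs 1: x=-2 → posterior Inverse-Gamma(9/2, 27/2)
obs 2: x=-1/2 → posterior Inverse-Gamma(5, 117/8)
obs 3: x=-1/2 → posterior Inverse-Gamma(11/2, 63/4)
obs 4: x=1 → posterior Inverse-Gamma(6, 63/4)
obs 5: x=8 → posterior Inverse-Gamma(13/2, 161/4)
obs 6: x=1 → posterior Inverse-Gamma(7, 161/4)
obs 7: x=-1 → posterior Inverse-Gamma(15/2, 169/4)
obs 8: x=-2 → posterior Inverse-Gamma(8, 187/4)
obs 9: x=5 → posterior Inverse-Gamma(17/2, 219/4)
obs 10: x=5 → posterior Inverse-Gamma(9, 251/4)
obs 11: x=-7/2 → posterior Inverse-Gamma(19/2, 583/8)
obs 12: x=3/4 → posterior Inverse-Gamma(10, 2333/32)
obs 13: x=-3 → posterior Inverse-Gamma(21/2, 2589/32)

alpha=21/2, beta=2589/32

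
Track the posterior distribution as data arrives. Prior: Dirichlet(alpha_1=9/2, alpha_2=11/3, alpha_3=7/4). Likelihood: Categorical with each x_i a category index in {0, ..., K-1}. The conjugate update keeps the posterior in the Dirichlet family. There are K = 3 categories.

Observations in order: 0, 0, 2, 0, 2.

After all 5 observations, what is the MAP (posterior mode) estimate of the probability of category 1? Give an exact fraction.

32/143

obs 1: x=0 → posterior Dirichlet(11/2, 11/3, 7/4)
obs 2: x=0 → posterior Dirichlet(13/2, 11/3, 7/4)
obs 3: x=2 → posterior Dirichlet(13/2, 11/3, 11/4)
obs 4: x=0 → posterior Dirichlet(15/2, 11/3, 11/4)
obs 5: x=2 → posterior Dirichlet(15/2, 11/3, 15/4)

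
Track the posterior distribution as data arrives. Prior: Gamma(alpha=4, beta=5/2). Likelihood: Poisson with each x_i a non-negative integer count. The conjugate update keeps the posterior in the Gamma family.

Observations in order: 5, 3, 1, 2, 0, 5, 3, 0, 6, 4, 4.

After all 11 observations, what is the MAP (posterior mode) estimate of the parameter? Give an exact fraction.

obs 1: x=5 → posterior Gamma(9, 7/2)
obs 2: x=3 → posterior Gamma(12, 9/2)
obs 3: x=1 → posterior Gamma(13, 11/2)
obs 4: x=2 → posterior Gamma(15, 13/2)
obs 5: x=0 → posterior Gamma(15, 15/2)
obs 6: x=5 → posterior Gamma(20, 17/2)
obs 7: x=3 → posterior Gamma(23, 19/2)
obs 8: x=0 → posterior Gamma(23, 21/2)
obs 9: x=6 → posterior Gamma(29, 23/2)
obs 10: x=4 → posterior Gamma(33, 25/2)
obs 11: x=4 → posterior Gamma(37, 27/2)

8/3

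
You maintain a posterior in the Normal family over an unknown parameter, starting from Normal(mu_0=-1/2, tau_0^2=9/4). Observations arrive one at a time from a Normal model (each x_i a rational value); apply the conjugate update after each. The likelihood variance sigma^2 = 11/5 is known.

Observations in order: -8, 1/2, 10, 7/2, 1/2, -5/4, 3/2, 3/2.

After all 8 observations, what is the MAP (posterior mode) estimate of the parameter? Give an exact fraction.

obs 1: x=-8 → posterior Normal(-382/89, 99/89)
obs 2: x=1/2 → posterior Normal(-719/268, 99/134)
obs 3: x=10 → posterior Normal(181/358, 99/179)
obs 4: x=7/2 → posterior Normal(31/28, 99/224)
obs 5: x=1/2 → posterior Normal(541/538, 99/269)
obs 6: x=-5/4 → posterior Normal(857/1256, 99/314)
obs 7: x=3/2 → posterior Normal(1127/1436, 99/359)
obs 8: x=3/2 → posterior Normal(1397/1616, 99/404)

1397/1616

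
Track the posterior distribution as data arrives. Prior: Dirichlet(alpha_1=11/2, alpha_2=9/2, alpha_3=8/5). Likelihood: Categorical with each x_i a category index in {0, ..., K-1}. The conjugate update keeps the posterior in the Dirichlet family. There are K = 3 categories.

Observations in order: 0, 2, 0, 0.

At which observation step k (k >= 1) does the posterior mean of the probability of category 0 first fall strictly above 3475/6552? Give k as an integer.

k = 4

obs 1: x=0 → posterior Dirichlet(13/2, 9/2, 8/5)
obs 2: x=2 → posterior Dirichlet(13/2, 9/2, 13/5)
obs 3: x=0 → posterior Dirichlet(15/2, 9/2, 13/5)
obs 4: x=0 → posterior Dirichlet(17/2, 9/2, 13/5)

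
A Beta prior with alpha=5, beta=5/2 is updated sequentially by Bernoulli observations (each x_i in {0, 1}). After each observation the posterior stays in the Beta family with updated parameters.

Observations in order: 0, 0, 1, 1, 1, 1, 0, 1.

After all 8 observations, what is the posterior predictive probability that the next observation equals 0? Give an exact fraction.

obs 1: x=0 → posterior Beta(5, 7/2)
obs 2: x=0 → posterior Beta(5, 9/2)
obs 3: x=1 → posterior Beta(6, 9/2)
obs 4: x=1 → posterior Beta(7, 9/2)
obs 5: x=1 → posterior Beta(8, 9/2)
obs 6: x=1 → posterior Beta(9, 9/2)
obs 7: x=0 → posterior Beta(9, 11/2)
obs 8: x=1 → posterior Beta(10, 11/2)

11/31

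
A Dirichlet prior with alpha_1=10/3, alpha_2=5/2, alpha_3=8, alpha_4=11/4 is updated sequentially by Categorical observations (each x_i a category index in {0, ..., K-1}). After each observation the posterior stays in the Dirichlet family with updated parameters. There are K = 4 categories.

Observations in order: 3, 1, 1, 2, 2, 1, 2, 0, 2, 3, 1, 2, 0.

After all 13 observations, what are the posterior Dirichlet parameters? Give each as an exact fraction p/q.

obs 1: x=3 → posterior Dirichlet(10/3, 5/2, 8, 15/4)
obs 2: x=1 → posterior Dirichlet(10/3, 7/2, 8, 15/4)
obs 3: x=1 → posterior Dirichlet(10/3, 9/2, 8, 15/4)
obs 4: x=2 → posterior Dirichlet(10/3, 9/2, 9, 15/4)
obs 5: x=2 → posterior Dirichlet(10/3, 9/2, 10, 15/4)
obs 6: x=1 → posterior Dirichlet(10/3, 11/2, 10, 15/4)
obs 7: x=2 → posterior Dirichlet(10/3, 11/2, 11, 15/4)
obs 8: x=0 → posterior Dirichlet(13/3, 11/2, 11, 15/4)
obs 9: x=2 → posterior Dirichlet(13/3, 11/2, 12, 15/4)
obs 10: x=3 → posterior Dirichlet(13/3, 11/2, 12, 19/4)
obs 11: x=1 → posterior Dirichlet(13/3, 13/2, 12, 19/4)
obs 12: x=2 → posterior Dirichlet(13/3, 13/2, 13, 19/4)
obs 13: x=0 → posterior Dirichlet(16/3, 13/2, 13, 19/4)

alpha_1=16/3, alpha_2=13/2, alpha_3=13, alpha_4=19/4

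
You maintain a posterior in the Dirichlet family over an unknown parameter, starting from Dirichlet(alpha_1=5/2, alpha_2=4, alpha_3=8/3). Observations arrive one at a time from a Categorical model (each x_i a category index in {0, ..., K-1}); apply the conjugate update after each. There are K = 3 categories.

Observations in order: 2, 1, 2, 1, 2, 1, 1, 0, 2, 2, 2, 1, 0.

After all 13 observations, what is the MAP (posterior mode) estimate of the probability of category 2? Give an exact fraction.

2/5

obs 1: x=2 → posterior Dirichlet(5/2, 4, 11/3)
obs 2: x=1 → posterior Dirichlet(5/2, 5, 11/3)
obs 3: x=2 → posterior Dirichlet(5/2, 5, 14/3)
obs 4: x=1 → posterior Dirichlet(5/2, 6, 14/3)
obs 5: x=2 → posterior Dirichlet(5/2, 6, 17/3)
obs 6: x=1 → posterior Dirichlet(5/2, 7, 17/3)
obs 7: x=1 → posterior Dirichlet(5/2, 8, 17/3)
obs 8: x=0 → posterior Dirichlet(7/2, 8, 17/3)
obs 9: x=2 → posterior Dirichlet(7/2, 8, 20/3)
obs 10: x=2 → posterior Dirichlet(7/2, 8, 23/3)
obs 11: x=2 → posterior Dirichlet(7/2, 8, 26/3)
obs 12: x=1 → posterior Dirichlet(7/2, 9, 26/3)
obs 13: x=0 → posterior Dirichlet(9/2, 9, 26/3)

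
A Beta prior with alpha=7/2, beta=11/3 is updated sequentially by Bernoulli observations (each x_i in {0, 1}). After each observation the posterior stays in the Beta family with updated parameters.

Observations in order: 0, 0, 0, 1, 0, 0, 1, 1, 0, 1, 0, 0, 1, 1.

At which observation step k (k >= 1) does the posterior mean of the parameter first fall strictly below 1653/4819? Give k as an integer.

obs 1: x=0 → posterior Beta(7/2, 14/3)
obs 2: x=0 → posterior Beta(7/2, 17/3)
obs 3: x=0 → posterior Beta(7/2, 20/3)
obs 4: x=1 → posterior Beta(9/2, 20/3)
obs 5: x=0 → posterior Beta(9/2, 23/3)
obs 6: x=0 → posterior Beta(9/2, 26/3)
obs 7: x=1 → posterior Beta(11/2, 26/3)
obs 8: x=1 → posterior Beta(13/2, 26/3)
obs 9: x=0 → posterior Beta(13/2, 29/3)
obs 10: x=1 → posterior Beta(15/2, 29/3)
obs 11: x=0 → posterior Beta(15/2, 32/3)
obs 12: x=0 → posterior Beta(15/2, 35/3)
obs 13: x=1 → posterior Beta(17/2, 35/3)
obs 14: x=1 → posterior Beta(19/2, 35/3)

k = 6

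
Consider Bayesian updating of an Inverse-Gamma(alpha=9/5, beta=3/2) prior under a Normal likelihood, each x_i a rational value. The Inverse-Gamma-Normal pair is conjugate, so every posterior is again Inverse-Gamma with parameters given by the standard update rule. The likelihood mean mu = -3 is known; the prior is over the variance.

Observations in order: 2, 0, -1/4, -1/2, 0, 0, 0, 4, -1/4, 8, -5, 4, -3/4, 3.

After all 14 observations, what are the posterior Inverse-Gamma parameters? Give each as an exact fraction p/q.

obs 1: x=2 → posterior Inverse-Gamma(23/10, 14)
obs 2: x=0 → posterior Inverse-Gamma(14/5, 37/2)
obs 3: x=-1/4 → posterior Inverse-Gamma(33/10, 713/32)
obs 4: x=-1/2 → posterior Inverse-Gamma(19/5, 813/32)
obs 5: x=0 → posterior Inverse-Gamma(43/10, 957/32)
obs 6: x=0 → posterior Inverse-Gamma(24/5, 1101/32)
obs 7: x=0 → posterior Inverse-Gamma(53/10, 1245/32)
obs 8: x=4 → posterior Inverse-Gamma(29/5, 2029/32)
obs 9: x=-1/4 → posterior Inverse-Gamma(63/10, 1075/16)
obs 10: x=8 → posterior Inverse-Gamma(34/5, 2043/16)
obs 11: x=-5 → posterior Inverse-Gamma(73/10, 2075/16)
obs 12: x=4 → posterior Inverse-Gamma(39/5, 2467/16)
obs 13: x=-3/4 → posterior Inverse-Gamma(83/10, 5015/32)
obs 14: x=3 → posterior Inverse-Gamma(44/5, 5591/32)

alpha=44/5, beta=5591/32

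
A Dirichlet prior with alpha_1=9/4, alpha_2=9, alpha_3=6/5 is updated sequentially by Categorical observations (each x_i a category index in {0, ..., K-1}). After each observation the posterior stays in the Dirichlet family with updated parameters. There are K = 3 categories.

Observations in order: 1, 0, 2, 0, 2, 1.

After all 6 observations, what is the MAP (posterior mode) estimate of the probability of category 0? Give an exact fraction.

obs 1: x=1 → posterior Dirichlet(9/4, 10, 6/5)
obs 2: x=0 → posterior Dirichlet(13/4, 10, 6/5)
obs 3: x=2 → posterior Dirichlet(13/4, 10, 11/5)
obs 4: x=0 → posterior Dirichlet(17/4, 10, 11/5)
obs 5: x=2 → posterior Dirichlet(17/4, 10, 16/5)
obs 6: x=1 → posterior Dirichlet(17/4, 11, 16/5)

65/309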